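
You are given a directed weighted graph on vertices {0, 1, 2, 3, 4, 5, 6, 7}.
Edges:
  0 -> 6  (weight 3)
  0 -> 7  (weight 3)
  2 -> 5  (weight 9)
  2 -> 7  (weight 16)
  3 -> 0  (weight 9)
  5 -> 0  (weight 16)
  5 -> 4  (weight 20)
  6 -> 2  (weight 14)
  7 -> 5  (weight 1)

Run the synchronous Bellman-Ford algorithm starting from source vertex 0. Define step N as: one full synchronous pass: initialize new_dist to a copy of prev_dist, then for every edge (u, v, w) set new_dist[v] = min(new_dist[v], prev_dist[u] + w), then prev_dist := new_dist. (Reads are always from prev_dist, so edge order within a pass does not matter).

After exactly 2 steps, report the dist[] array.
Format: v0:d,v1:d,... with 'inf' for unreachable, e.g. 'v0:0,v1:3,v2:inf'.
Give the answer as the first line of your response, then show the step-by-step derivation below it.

v0:0,v1:inf,v2:17,v3:inf,v4:inf,v5:4,v6:3,v7:3

step 1: dist = v0:0,v1:inf,v2:inf,v3:inf,v4:inf,v5:inf,v6:3,v7:3
step 2: dist = v0:0,v1:inf,v2:17,v3:inf,v4:inf,v5:4,v6:3,v7:3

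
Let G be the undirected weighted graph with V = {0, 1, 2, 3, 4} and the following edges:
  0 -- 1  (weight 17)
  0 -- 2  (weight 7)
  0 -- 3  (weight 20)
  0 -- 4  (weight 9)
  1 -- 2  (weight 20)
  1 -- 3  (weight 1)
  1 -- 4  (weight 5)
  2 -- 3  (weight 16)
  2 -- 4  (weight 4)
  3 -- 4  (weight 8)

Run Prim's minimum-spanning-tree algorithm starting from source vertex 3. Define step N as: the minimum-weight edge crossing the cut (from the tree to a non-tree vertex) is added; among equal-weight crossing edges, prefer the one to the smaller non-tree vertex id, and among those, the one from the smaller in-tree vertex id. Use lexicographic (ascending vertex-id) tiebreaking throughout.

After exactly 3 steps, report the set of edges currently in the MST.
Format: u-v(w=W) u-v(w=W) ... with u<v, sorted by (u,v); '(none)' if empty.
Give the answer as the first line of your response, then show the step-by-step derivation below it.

1-3(w=1) 1-4(w=5) 2-4(w=4)

step 1: add edge 1-3 (w=1); MST = {1-3(w=1)}
step 2: add edge 1-4 (w=5); MST = {1-3(w=1) 1-4(w=5)}
step 3: add edge 2-4 (w=4); MST = {1-3(w=1) 1-4(w=5) 2-4(w=4)}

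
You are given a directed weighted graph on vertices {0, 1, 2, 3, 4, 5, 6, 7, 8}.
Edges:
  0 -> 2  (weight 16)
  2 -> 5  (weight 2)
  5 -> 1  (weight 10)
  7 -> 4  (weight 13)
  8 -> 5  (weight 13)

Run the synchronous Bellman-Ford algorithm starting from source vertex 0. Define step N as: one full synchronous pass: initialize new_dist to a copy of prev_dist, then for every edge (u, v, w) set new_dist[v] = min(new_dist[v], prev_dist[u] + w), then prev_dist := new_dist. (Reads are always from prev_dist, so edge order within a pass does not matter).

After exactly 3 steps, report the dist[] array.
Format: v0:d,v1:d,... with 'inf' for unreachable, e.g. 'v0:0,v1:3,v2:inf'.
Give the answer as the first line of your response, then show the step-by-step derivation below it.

v0:0,v1:28,v2:16,v3:inf,v4:inf,v5:18,v6:inf,v7:inf,v8:inf

step 1: dist = v0:0,v1:inf,v2:16,v3:inf,v4:inf,v5:inf,v6:inf,v7:inf,v8:inf
step 2: dist = v0:0,v1:inf,v2:16,v3:inf,v4:inf,v5:18,v6:inf,v7:inf,v8:inf
step 3: dist = v0:0,v1:28,v2:16,v3:inf,v4:inf,v5:18,v6:inf,v7:inf,v8:inf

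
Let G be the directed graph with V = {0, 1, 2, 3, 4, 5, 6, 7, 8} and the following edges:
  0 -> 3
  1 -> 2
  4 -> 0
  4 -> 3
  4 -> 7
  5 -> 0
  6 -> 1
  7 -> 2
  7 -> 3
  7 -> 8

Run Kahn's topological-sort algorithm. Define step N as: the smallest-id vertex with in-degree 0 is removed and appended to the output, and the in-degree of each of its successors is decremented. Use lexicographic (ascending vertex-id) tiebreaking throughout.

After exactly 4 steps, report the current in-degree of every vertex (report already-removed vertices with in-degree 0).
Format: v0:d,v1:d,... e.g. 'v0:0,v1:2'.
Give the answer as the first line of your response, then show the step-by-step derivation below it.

v0:0,v1:0,v2:2,v3:1,v4:0,v5:0,v6:0,v7:0,v8:1

step 1: output 4; order=[4]; indeg=(1,1,2,2,0,0,0,0,1)
step 2: output 5; order=[4,5]; indeg=(0,1,2,2,0,0,0,0,1)
step 3: output 0; order=[4,5,0]; indeg=(0,1,2,1,0,0,0,0,1)
step 4: output 6; order=[4,5,0,6]; indeg=(0,0,2,1,0,0,0,0,1)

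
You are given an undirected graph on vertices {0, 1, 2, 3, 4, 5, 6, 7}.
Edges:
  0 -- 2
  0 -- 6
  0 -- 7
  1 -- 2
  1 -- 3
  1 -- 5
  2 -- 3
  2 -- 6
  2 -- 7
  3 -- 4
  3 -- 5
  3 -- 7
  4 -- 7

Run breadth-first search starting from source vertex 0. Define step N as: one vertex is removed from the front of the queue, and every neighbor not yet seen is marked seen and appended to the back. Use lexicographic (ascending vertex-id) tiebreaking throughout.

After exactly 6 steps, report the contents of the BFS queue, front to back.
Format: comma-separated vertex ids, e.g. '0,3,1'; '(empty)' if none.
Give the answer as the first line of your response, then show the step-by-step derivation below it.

4,5

step 1: dequeue 0; queue=[2,6,7]; order=0
step 2: dequeue 2; queue=[6,7,1,3]; order=0,2
step 3: dequeue 6; queue=[7,1,3]; order=0,2,6
step 4: dequeue 7; queue=[1,3,4]; order=0,2,6,7
step 5: dequeue 1; queue=[3,4,5]; order=0,2,6,7,1
step 6: dequeue 3; queue=[4,5]; order=0,2,6,7,1,3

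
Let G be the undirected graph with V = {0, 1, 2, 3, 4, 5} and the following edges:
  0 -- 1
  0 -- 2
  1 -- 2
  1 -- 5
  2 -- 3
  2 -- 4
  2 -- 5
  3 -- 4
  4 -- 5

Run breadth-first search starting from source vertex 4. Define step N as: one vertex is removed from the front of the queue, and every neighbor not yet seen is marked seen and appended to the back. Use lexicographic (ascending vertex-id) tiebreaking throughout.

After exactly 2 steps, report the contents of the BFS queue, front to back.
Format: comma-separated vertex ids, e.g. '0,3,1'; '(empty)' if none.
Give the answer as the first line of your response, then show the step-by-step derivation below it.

3,5,0,1

step 1: dequeue 4; queue=[2,3,5]; order=4
step 2: dequeue 2; queue=[3,5,0,1]; order=4,2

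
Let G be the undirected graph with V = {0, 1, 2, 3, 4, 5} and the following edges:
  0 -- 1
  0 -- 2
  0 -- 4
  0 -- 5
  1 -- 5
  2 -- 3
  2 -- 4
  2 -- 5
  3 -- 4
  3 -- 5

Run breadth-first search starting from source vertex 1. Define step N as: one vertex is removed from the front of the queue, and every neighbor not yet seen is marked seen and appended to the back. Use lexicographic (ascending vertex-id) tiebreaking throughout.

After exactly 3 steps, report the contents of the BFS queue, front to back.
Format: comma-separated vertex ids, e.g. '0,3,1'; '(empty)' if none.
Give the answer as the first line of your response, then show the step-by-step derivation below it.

2,4,3

step 1: dequeue 1; queue=[0,5]; order=1
step 2: dequeue 0; queue=[5,2,4]; order=1,0
step 3: dequeue 5; queue=[2,4,3]; order=1,0,5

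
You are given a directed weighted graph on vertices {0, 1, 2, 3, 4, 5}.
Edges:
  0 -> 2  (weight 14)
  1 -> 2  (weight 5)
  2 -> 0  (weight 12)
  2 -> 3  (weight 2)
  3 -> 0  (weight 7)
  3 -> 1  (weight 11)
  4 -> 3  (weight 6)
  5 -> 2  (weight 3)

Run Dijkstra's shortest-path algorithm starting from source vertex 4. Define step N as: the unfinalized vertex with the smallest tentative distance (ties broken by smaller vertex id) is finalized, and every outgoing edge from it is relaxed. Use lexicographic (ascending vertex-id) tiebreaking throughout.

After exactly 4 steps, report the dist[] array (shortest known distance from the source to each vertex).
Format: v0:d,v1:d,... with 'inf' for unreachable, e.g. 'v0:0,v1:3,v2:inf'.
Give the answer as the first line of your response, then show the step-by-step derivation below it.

v0:13,v1:17,v2:22,v3:6,v4:0,v5:inf

step 1: dist = v0:inf,v1:inf,v2:inf,v3:6,v4:0,v5:inf
step 2: dist = v0:13,v1:17,v2:inf,v3:6,v4:0,v5:inf
step 3: dist = v0:13,v1:17,v2:27,v3:6,v4:0,v5:inf
step 4: dist = v0:13,v1:17,v2:22,v3:6,v4:0,v5:inf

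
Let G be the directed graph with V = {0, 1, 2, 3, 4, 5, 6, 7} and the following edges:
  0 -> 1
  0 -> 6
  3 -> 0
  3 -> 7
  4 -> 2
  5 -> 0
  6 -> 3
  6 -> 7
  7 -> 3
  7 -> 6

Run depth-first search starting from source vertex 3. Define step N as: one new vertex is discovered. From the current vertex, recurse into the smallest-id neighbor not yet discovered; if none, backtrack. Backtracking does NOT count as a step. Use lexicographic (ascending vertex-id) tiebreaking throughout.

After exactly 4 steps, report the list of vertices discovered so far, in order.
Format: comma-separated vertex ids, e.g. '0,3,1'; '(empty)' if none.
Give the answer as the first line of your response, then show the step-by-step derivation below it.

3,0,1,6

step 1: discover 3; path=3; order=3
step 2: discover 0; path=3>0; order=3,0
step 3: discover 1; path=3>0>1; order=3,0,1
step 4: discover 6; path=3>0>6; order=3,0,1,6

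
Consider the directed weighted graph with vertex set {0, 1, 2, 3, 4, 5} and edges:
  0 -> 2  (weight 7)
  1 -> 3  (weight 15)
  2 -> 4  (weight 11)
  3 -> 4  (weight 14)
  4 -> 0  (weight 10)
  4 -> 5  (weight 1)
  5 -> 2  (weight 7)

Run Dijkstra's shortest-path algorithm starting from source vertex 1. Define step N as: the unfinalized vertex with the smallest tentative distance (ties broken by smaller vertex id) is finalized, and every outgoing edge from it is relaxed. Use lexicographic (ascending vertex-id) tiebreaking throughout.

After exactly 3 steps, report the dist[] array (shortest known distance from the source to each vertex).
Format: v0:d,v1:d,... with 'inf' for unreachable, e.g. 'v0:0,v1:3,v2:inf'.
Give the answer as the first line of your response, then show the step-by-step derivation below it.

v0:39,v1:0,v2:inf,v3:15,v4:29,v5:30

step 1: dist = v0:inf,v1:0,v2:inf,v3:15,v4:inf,v5:inf
step 2: dist = v0:inf,v1:0,v2:inf,v3:15,v4:29,v5:inf
step 3: dist = v0:39,v1:0,v2:inf,v3:15,v4:29,v5:30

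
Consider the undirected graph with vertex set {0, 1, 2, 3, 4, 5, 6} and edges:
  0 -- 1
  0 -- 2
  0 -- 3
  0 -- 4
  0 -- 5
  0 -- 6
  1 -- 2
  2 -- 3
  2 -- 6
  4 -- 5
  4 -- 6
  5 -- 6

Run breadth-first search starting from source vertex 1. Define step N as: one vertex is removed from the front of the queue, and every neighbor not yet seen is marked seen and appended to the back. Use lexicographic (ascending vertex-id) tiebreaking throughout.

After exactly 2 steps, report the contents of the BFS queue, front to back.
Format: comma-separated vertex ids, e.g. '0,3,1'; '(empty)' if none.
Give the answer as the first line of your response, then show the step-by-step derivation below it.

2,3,4,5,6

step 1: dequeue 1; queue=[0,2]; order=1
step 2: dequeue 0; queue=[2,3,4,5,6]; order=1,0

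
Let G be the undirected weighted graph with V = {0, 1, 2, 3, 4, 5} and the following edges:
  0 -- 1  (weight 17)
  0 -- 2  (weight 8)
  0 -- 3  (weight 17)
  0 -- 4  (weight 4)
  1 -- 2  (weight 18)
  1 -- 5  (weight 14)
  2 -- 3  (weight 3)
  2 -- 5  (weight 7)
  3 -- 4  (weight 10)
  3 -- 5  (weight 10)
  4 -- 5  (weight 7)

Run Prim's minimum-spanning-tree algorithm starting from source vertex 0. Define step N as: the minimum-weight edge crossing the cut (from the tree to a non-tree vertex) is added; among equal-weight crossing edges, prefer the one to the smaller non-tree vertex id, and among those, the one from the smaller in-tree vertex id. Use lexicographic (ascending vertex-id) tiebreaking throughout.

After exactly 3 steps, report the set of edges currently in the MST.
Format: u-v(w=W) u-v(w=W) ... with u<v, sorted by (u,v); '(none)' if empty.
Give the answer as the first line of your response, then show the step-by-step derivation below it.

0-4(w=4) 2-5(w=7) 4-5(w=7)

step 1: add edge 0-4 (w=4); MST = {0-4(w=4)}
step 2: add edge 4-5 (w=7); MST = {0-4(w=4) 4-5(w=7)}
step 3: add edge 2-5 (w=7); MST = {0-4(w=4) 2-5(w=7) 4-5(w=7)}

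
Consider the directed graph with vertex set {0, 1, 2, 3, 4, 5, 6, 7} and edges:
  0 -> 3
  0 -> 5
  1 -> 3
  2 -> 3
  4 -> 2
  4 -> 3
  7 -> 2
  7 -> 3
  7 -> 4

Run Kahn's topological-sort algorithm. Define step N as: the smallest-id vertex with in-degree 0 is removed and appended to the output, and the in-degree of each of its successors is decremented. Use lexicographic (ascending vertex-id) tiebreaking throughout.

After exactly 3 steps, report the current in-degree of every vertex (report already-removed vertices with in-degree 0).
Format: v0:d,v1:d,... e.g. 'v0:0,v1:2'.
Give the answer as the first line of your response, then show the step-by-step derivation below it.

v0:0,v1:0,v2:2,v3:3,v4:1,v5:0,v6:0,v7:0

step 1: output 0; order=[0]; indeg=(0,0,2,4,1,0,0,0)
step 2: output 1; order=[0,1]; indeg=(0,0,2,3,1,0,0,0)
step 3: output 5; order=[0,1,5]; indeg=(0,0,2,3,1,0,0,0)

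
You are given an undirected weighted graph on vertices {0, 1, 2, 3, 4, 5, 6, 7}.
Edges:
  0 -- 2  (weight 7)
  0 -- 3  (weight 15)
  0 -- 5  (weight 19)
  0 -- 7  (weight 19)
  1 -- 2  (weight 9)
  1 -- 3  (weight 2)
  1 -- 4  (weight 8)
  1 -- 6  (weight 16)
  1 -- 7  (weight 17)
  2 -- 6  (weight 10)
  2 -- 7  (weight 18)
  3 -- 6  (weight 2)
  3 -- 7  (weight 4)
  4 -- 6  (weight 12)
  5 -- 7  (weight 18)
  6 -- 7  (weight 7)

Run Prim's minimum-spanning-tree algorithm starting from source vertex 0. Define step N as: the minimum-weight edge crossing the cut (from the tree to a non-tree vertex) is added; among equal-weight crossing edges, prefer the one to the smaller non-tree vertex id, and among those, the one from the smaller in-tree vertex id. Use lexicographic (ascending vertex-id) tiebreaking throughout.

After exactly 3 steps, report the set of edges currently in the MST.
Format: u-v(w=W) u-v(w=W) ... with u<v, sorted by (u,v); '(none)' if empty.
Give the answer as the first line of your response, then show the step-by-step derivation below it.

0-2(w=7) 1-2(w=9) 1-3(w=2)

step 1: add edge 0-2 (w=7); MST = {0-2(w=7)}
step 2: add edge 1-2 (w=9); MST = {0-2(w=7) 1-2(w=9)}
step 3: add edge 1-3 (w=2); MST = {0-2(w=7) 1-2(w=9) 1-3(w=2)}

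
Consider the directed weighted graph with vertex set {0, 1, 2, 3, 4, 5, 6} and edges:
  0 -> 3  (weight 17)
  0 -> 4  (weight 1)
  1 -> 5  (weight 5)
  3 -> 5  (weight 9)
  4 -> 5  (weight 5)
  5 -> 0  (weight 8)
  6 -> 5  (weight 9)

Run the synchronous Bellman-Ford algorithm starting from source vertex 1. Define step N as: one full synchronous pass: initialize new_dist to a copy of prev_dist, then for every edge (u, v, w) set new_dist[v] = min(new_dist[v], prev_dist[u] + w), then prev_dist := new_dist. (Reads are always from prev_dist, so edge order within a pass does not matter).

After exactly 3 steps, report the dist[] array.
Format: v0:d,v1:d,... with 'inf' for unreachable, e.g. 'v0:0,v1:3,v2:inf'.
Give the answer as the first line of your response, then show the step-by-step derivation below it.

v0:13,v1:0,v2:inf,v3:30,v4:14,v5:5,v6:inf

step 1: dist = v0:inf,v1:0,v2:inf,v3:inf,v4:inf,v5:5,v6:inf
step 2: dist = v0:13,v1:0,v2:inf,v3:inf,v4:inf,v5:5,v6:inf
step 3: dist = v0:13,v1:0,v2:inf,v3:30,v4:14,v5:5,v6:inf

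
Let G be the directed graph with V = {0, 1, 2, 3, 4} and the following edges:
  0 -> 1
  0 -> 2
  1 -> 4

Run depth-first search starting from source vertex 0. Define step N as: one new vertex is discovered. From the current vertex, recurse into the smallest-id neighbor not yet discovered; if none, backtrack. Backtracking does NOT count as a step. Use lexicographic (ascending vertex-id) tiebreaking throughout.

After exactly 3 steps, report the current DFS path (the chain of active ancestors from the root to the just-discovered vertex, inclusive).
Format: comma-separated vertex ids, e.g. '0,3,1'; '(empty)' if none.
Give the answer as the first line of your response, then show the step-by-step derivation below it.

0,1,4

step 1: discover 0; path=0; order=0
step 2: discover 1; path=0>1; order=0,1
step 3: discover 4; path=0>1>4; order=0,1,4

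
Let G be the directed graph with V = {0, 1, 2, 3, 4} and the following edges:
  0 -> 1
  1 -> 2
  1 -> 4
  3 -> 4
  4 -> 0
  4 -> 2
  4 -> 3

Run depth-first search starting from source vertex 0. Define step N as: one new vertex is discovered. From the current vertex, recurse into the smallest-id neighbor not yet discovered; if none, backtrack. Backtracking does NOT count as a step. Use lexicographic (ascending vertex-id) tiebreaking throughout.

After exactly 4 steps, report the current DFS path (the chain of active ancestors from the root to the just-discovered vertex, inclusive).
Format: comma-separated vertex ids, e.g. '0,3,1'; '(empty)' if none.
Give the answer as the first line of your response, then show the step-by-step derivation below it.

0,1,4

step 1: discover 0; path=0; order=0
step 2: discover 1; path=0>1; order=0,1
step 3: discover 2; path=0>1>2; order=0,1,2
step 4: discover 4; path=0>1>4; order=0,1,2,4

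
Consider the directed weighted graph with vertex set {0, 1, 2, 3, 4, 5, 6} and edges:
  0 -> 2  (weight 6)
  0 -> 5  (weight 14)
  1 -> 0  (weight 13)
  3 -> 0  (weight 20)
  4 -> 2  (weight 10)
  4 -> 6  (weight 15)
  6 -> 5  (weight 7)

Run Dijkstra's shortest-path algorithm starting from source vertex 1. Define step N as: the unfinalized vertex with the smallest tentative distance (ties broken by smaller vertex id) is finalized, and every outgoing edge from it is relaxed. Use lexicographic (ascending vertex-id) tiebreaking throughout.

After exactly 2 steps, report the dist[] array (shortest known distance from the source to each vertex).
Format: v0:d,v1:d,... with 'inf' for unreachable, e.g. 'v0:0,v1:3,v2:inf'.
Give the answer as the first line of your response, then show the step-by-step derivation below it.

v0:13,v1:0,v2:19,v3:inf,v4:inf,v5:27,v6:inf

step 1: dist = v0:13,v1:0,v2:inf,v3:inf,v4:inf,v5:inf,v6:inf
step 2: dist = v0:13,v1:0,v2:19,v3:inf,v4:inf,v5:27,v6:inf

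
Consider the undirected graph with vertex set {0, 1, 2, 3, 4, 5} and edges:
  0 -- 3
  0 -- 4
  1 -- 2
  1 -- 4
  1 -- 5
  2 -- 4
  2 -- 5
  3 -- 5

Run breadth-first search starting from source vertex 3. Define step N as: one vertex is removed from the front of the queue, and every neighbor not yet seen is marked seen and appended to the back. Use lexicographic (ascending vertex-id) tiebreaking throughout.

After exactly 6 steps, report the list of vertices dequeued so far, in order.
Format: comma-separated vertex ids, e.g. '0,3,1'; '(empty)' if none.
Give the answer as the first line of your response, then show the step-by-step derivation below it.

3,0,5,4,1,2

step 1: dequeue 3; queue=[0,5]; order=3
step 2: dequeue 0; queue=[5,4]; order=3,0
step 3: dequeue 5; queue=[4,1,2]; order=3,0,5
step 4: dequeue 4; queue=[1,2]; order=3,0,5,4
step 5: dequeue 1; queue=[2]; order=3,0,5,4,1
step 6: dequeue 2; queue=[(empty)]; order=3,0,5,4,1,2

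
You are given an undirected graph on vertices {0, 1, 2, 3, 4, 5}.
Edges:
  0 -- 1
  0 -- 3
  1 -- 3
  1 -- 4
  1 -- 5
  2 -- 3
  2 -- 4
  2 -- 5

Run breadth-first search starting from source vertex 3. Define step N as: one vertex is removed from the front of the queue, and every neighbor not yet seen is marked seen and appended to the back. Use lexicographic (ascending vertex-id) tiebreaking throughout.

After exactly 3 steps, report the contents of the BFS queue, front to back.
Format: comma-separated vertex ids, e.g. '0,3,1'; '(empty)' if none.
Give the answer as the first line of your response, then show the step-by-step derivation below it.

2,4,5

step 1: dequeue 3; queue=[0,1,2]; order=3
step 2: dequeue 0; queue=[1,2]; order=3,0
step 3: dequeue 1; queue=[2,4,5]; order=3,0,1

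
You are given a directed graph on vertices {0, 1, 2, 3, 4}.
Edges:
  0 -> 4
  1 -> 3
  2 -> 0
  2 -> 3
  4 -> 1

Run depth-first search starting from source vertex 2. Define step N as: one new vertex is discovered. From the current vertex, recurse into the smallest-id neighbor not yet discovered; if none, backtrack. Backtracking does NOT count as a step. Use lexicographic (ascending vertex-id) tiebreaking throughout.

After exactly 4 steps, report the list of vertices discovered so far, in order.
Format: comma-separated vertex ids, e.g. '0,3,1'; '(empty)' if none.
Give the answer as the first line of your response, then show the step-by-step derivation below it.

2,0,4,1

step 1: discover 2; path=2; order=2
step 2: discover 0; path=2>0; order=2,0
step 3: discover 4; path=2>0>4; order=2,0,4
step 4: discover 1; path=2>0>4>1; order=2,0,4,1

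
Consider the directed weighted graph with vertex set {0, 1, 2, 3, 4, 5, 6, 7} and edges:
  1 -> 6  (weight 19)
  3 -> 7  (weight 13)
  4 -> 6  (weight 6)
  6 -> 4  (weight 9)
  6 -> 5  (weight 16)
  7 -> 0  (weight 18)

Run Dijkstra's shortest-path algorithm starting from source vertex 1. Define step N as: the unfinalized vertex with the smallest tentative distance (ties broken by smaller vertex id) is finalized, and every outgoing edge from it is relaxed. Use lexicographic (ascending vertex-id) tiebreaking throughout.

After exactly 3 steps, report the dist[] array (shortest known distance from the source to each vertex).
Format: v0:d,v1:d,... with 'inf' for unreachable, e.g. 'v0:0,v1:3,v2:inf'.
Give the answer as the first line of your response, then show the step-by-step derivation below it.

v0:inf,v1:0,v2:inf,v3:inf,v4:28,v5:35,v6:19,v7:inf

step 1: dist = v0:inf,v1:0,v2:inf,v3:inf,v4:inf,v5:inf,v6:19,v7:inf
step 2: dist = v0:inf,v1:0,v2:inf,v3:inf,v4:28,v5:35,v6:19,v7:inf
step 3: dist = v0:inf,v1:0,v2:inf,v3:inf,v4:28,v5:35,v6:19,v7:inf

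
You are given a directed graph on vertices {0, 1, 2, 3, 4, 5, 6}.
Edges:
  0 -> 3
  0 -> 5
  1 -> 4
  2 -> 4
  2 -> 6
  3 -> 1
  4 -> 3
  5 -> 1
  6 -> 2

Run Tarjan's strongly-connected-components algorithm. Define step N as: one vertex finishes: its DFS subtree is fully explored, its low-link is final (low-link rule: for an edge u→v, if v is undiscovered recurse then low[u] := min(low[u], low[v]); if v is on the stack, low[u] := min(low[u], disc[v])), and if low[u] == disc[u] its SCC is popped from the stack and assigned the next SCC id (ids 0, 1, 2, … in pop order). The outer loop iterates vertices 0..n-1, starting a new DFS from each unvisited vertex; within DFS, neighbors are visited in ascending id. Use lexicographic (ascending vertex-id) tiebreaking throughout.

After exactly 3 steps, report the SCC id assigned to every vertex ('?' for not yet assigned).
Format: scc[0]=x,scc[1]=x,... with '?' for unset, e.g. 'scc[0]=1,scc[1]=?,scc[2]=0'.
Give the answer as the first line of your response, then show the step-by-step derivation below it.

scc[0]=?,scc[1]=0,scc[2]=?,scc[3]=0,scc[4]=0,scc[5]=?,scc[6]=?

step 1: low=(low[0]=0,low[1]=2,low[2]=?,low[3]=1,low[4]=1,low[5]=?,low[6]=?); scc=(scc[0]=?,scc[1]=?,scc[2]=?,scc[3]=?,scc[4]=?,scc[5]=?,scc[6]=?)
step 2: low=(low[0]=0,low[1]=1,low[2]=?,low[3]=1,low[4]=1,low[5]=?,low[6]=?); scc=(scc[0]=?,scc[1]=?,scc[2]=?,scc[3]=?,scc[4]=?,scc[5]=?,scc[6]=?)
step 3: low=(low[0]=0,low[1]=1,low[2]=?,low[3]=1,low[4]=1,low[5]=?,low[6]=?); scc=(scc[0]=?,scc[1]=0,scc[2]=?,scc[3]=0,scc[4]=0,scc[5]=?,scc[6]=?)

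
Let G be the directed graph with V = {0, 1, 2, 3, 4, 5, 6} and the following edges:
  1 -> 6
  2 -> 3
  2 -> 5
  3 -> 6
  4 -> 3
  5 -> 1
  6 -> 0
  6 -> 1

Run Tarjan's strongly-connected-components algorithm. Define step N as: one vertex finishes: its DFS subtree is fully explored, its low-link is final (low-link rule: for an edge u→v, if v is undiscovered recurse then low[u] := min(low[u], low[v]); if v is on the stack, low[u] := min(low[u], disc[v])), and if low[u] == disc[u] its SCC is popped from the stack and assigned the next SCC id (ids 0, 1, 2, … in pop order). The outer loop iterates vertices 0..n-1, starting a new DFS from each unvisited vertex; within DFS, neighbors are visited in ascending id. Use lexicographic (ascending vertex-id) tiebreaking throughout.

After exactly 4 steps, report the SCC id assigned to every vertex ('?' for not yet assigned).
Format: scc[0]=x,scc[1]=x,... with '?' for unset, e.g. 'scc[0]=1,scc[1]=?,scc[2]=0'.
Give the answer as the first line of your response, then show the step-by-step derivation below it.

scc[0]=0,scc[1]=1,scc[2]=?,scc[3]=2,scc[4]=?,scc[5]=?,scc[6]=1

step 1: low=(low[0]=0,low[1]=?,low[2]=?,low[3]=?,low[4]=?,low[5]=?,low[6]=?); scc=(scc[0]=0,scc[1]=?,scc[2]=?,scc[3]=?,scc[4]=?,scc[5]=?,scc[6]=?)
step 2: low=(low[0]=0,low[1]=1,low[2]=?,low[3]=?,low[4]=?,low[5]=?,low[6]=1); scc=(scc[0]=0,scc[1]=?,scc[2]=?,scc[3]=?,scc[4]=?,scc[5]=?,scc[6]=?)
step 3: low=(low[0]=0,low[1]=1,low[2]=?,low[3]=?,low[4]=?,low[5]=?,low[6]=1); scc=(scc[0]=0,scc[1]=1,scc[2]=?,scc[3]=?,scc[4]=?,scc[5]=?,scc[6]=1)
step 4: low=(low[0]=0,low[1]=1,low[2]=3,low[3]=4,low[4]=?,low[5]=?,low[6]=1); scc=(scc[0]=0,scc[1]=1,scc[2]=?,scc[3]=2,scc[4]=?,scc[5]=?,scc[6]=1)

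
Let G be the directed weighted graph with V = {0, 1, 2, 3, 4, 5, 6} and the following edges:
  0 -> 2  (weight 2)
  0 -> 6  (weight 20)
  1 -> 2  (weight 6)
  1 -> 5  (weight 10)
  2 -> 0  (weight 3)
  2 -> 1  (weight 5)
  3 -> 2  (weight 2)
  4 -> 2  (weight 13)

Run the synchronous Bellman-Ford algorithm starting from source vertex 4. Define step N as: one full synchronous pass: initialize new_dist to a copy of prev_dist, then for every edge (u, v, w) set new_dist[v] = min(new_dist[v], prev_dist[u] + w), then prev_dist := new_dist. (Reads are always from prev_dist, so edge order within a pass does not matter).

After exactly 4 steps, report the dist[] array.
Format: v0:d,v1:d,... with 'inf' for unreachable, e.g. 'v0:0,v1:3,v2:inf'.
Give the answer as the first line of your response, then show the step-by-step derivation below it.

v0:16,v1:18,v2:13,v3:inf,v4:0,v5:28,v6:36

step 1: dist = v0:inf,v1:inf,v2:13,v3:inf,v4:0,v5:inf,v6:inf
step 2: dist = v0:16,v1:18,v2:13,v3:inf,v4:0,v5:inf,v6:inf
step 3: dist = v0:16,v1:18,v2:13,v3:inf,v4:0,v5:28,v6:36
step 4: dist = v0:16,v1:18,v2:13,v3:inf,v4:0,v5:28,v6:36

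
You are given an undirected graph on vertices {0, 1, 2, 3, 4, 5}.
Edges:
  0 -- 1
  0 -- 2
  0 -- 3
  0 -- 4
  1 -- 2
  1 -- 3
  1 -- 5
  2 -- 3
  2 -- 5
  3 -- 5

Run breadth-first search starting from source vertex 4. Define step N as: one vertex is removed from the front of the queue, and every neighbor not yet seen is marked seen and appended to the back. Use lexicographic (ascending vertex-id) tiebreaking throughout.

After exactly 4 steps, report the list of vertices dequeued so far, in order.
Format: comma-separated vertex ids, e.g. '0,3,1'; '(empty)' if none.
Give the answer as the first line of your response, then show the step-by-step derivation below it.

4,0,1,2

step 1: dequeue 4; queue=[0]; order=4
step 2: dequeue 0; queue=[1,2,3]; order=4,0
step 3: dequeue 1; queue=[2,3,5]; order=4,0,1
step 4: dequeue 2; queue=[3,5]; order=4,0,1,2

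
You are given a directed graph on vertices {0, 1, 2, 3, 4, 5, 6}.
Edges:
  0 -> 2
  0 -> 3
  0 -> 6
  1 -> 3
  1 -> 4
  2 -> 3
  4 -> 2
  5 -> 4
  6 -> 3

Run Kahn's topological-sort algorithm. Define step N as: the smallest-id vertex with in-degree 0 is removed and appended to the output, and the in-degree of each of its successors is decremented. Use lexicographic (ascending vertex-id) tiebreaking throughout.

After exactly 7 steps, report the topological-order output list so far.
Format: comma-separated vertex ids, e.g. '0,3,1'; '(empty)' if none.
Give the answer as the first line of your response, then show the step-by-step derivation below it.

0,1,5,4,2,6,3

step 1: output 0; order=[0]; indeg=(0,0,1,3,2,0,0)
step 2: output 1; order=[0,1]; indeg=(0,0,1,2,1,0,0)
step 3: output 5; order=[0,1,5]; indeg=(0,0,1,2,0,0,0)
step 4: output 4; order=[0,1,5,4]; indeg=(0,0,0,2,0,0,0)
step 5: output 2; order=[0,1,5,4,2]; indeg=(0,0,0,1,0,0,0)
step 6: output 6; order=[0,1,5,4,2,6]; indeg=(0,0,0,0,0,0,0)
step 7: output 3; order=[0,1,5,4,2,6,3]; indeg=(0,0,0,0,0,0,0)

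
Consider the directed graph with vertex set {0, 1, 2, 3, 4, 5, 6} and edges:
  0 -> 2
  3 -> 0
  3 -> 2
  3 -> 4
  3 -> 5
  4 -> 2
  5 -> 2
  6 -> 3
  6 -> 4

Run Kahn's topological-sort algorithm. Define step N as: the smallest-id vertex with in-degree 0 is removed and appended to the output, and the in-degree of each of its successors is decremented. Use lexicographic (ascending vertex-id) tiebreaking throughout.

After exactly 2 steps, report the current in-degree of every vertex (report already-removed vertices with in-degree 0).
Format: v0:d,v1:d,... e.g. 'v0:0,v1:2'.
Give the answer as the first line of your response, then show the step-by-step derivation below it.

v0:1,v1:0,v2:4,v3:0,v4:1,v5:1,v6:0

step 1: output 1; order=[1]; indeg=(1,0,4,1,2,1,0)
step 2: output 6; order=[1,6]; indeg=(1,0,4,0,1,1,0)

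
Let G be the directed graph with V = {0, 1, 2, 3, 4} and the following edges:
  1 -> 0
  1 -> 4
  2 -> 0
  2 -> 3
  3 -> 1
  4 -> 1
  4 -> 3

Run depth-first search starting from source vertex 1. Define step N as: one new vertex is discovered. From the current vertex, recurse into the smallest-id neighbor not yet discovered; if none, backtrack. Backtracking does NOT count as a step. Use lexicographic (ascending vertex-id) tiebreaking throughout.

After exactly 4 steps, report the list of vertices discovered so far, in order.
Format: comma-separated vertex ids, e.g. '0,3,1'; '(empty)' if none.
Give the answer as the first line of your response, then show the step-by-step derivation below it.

1,0,4,3

step 1: discover 1; path=1; order=1
step 2: discover 0; path=1>0; order=1,0
step 3: discover 4; path=1>4; order=1,0,4
step 4: discover 3; path=1>4>3; order=1,0,4,3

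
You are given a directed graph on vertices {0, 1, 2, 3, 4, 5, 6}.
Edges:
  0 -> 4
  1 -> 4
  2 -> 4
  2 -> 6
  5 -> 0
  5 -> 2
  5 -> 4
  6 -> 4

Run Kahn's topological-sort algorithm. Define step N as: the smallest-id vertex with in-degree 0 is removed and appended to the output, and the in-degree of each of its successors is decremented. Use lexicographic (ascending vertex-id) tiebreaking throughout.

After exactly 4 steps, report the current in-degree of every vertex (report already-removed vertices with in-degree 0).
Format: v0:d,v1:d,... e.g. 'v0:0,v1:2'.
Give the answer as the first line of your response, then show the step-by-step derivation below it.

v0:0,v1:0,v2:0,v3:0,v4:2,v5:0,v6:1

step 1: output 1; order=[1]; indeg=(1,0,1,0,4,0,1)
step 2: output 3; order=[1,3]; indeg=(1,0,1,0,4,0,1)
step 3: output 5; order=[1,3,5]; indeg=(0,0,0,0,3,0,1)
step 4: output 0; order=[1,3,5,0]; indeg=(0,0,0,0,2,0,1)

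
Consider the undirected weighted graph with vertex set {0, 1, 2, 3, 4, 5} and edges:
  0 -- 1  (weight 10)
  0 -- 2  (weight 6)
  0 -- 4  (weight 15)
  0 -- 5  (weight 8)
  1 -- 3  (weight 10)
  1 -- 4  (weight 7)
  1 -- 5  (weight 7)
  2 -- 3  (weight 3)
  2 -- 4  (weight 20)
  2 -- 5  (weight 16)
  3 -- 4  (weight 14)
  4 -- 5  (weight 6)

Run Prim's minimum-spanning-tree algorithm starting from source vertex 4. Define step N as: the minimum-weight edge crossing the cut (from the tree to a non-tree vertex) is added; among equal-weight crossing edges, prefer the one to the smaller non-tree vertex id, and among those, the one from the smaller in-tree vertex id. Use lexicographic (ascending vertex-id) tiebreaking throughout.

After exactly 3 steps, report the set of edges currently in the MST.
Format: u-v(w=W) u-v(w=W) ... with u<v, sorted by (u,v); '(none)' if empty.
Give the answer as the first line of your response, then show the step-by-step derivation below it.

0-5(w=8) 1-4(w=7) 4-5(w=6)

step 1: add edge 4-5 (w=6); MST = {4-5(w=6)}
step 2: add edge 1-4 (w=7); MST = {1-4(w=7) 4-5(w=6)}
step 3: add edge 0-5 (w=8); MST = {0-5(w=8) 1-4(w=7) 4-5(w=6)}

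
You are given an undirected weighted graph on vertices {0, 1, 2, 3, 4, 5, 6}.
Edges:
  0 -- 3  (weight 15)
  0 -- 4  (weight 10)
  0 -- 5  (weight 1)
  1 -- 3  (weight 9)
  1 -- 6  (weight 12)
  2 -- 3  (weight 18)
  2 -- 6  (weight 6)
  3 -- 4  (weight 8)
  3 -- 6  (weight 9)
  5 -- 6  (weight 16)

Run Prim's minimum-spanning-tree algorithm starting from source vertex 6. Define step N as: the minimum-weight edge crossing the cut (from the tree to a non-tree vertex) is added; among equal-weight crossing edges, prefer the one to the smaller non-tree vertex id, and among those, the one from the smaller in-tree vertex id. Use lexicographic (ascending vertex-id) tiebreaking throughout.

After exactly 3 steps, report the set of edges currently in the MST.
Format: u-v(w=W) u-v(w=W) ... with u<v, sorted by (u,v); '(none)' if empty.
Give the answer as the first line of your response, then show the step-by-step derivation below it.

2-6(w=6) 3-4(w=8) 3-6(w=9)

step 1: add edge 2-6 (w=6); MST = {2-6(w=6)}
step 2: add edge 3-6 (w=9); MST = {2-6(w=6) 3-6(w=9)}
step 3: add edge 3-4 (w=8); MST = {2-6(w=6) 3-4(w=8) 3-6(w=9)}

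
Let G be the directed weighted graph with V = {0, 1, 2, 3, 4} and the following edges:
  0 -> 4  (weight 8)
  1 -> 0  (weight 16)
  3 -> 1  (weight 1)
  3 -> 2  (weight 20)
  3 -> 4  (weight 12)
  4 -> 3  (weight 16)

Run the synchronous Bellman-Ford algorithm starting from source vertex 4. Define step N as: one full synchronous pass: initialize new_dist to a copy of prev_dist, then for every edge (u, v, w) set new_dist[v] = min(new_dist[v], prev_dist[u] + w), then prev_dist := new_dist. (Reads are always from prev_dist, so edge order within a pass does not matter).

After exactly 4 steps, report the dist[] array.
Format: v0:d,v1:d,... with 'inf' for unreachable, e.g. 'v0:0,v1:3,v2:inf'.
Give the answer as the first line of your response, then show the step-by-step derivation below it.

v0:33,v1:17,v2:36,v3:16,v4:0

step 1: dist = v0:inf,v1:inf,v2:inf,v3:16,v4:0
step 2: dist = v0:inf,v1:17,v2:36,v3:16,v4:0
step 3: dist = v0:33,v1:17,v2:36,v3:16,v4:0
step 4: dist = v0:33,v1:17,v2:36,v3:16,v4:0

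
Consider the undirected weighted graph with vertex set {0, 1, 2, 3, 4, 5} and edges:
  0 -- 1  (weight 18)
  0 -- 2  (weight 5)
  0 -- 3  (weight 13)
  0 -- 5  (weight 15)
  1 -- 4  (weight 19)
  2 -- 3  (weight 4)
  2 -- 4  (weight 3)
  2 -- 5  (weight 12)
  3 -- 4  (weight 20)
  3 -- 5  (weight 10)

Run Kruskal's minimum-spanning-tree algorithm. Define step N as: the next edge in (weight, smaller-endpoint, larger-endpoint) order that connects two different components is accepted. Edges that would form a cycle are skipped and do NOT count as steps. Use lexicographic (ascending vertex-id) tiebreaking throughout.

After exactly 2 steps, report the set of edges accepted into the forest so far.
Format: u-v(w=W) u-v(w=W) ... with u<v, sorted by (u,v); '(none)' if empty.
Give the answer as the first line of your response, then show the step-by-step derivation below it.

2-3(w=4) 2-4(w=3)

step 1: add edge 2-4 (w=3); MST = {2-4(w=3)}
step 2: add edge 2-3 (w=4); MST = {2-3(w=4) 2-4(w=3)}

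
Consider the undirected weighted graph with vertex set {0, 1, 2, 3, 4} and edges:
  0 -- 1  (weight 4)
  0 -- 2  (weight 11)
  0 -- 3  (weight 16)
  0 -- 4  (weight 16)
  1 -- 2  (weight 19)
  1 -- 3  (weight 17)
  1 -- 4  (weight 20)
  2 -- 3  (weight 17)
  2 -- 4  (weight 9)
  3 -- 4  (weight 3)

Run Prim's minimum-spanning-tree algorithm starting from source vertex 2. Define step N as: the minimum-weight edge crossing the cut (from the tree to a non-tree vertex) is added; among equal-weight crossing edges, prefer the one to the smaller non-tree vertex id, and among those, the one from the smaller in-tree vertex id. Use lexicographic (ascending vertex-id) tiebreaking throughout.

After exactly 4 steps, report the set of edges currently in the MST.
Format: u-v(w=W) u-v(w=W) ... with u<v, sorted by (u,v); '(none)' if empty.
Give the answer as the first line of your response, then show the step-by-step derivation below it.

0-1(w=4) 0-2(w=11) 2-4(w=9) 3-4(w=3)

step 1: add edge 2-4 (w=9); MST = {2-4(w=9)}
step 2: add edge 3-4 (w=3); MST = {2-4(w=9) 3-4(w=3)}
step 3: add edge 0-2 (w=11); MST = {0-2(w=11) 2-4(w=9) 3-4(w=3)}
step 4: add edge 0-1 (w=4); MST = {0-1(w=4) 0-2(w=11) 2-4(w=9) 3-4(w=3)}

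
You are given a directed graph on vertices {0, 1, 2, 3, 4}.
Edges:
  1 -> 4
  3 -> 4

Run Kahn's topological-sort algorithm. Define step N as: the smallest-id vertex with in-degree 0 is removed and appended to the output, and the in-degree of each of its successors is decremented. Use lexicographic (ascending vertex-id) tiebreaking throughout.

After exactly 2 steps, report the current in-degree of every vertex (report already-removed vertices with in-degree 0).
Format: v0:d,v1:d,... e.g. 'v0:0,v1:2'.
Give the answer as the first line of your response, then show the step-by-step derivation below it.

v0:0,v1:0,v2:0,v3:0,v4:1

step 1: output 0; order=[0]; indeg=(0,0,0,0,2)
step 2: output 1; order=[0,1]; indeg=(0,0,0,0,1)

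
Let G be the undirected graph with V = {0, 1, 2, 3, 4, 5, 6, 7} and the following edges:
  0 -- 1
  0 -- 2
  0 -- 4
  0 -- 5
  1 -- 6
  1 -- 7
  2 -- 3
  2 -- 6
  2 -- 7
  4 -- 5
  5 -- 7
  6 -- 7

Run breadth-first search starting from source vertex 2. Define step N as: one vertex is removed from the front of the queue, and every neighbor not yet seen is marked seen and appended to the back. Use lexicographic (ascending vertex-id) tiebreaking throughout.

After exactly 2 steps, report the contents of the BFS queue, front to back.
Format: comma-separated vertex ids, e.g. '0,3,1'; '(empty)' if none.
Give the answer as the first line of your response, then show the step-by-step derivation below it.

3,6,7,1,4,5

step 1: dequeue 2; queue=[0,3,6,7]; order=2
step 2: dequeue 0; queue=[3,6,7,1,4,5]; order=2,0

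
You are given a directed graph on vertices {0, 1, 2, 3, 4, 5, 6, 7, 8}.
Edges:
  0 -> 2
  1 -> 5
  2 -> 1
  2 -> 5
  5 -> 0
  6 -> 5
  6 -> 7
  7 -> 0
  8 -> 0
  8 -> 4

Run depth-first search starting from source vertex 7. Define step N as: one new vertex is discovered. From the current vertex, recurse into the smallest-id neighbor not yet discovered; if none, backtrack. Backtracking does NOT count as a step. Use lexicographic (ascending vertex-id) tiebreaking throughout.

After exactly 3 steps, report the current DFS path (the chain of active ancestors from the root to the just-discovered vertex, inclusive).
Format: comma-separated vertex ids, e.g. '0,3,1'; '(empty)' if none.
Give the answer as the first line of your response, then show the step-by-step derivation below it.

7,0,2

step 1: discover 7; path=7; order=7
step 2: discover 0; path=7>0; order=7,0
step 3: discover 2; path=7>0>2; order=7,0,2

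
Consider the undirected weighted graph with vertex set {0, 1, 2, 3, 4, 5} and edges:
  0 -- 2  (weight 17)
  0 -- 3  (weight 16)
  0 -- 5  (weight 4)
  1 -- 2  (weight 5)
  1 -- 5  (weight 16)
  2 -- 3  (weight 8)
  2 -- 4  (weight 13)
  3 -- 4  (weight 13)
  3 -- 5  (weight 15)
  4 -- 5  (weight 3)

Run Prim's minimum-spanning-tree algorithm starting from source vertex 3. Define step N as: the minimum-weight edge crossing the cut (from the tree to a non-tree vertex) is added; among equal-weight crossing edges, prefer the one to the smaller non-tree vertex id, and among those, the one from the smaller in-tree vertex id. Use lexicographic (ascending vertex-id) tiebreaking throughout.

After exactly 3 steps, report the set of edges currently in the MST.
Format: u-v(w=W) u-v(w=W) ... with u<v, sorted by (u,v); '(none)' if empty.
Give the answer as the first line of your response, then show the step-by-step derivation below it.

1-2(w=5) 2-3(w=8) 2-4(w=13)

step 1: add edge 2-3 (w=8); MST = {2-3(w=8)}
step 2: add edge 1-2 (w=5); MST = {1-2(w=5) 2-3(w=8)}
step 3: add edge 2-4 (w=13); MST = {1-2(w=5) 2-3(w=8) 2-4(w=13)}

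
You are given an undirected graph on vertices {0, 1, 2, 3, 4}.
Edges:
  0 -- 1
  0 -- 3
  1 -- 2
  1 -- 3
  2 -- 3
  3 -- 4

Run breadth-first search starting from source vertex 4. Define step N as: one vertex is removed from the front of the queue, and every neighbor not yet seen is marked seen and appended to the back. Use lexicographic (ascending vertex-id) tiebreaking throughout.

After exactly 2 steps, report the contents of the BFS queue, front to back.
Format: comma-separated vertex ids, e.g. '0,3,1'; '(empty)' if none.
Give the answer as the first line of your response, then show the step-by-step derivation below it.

0,1,2

step 1: dequeue 4; queue=[3]; order=4
step 2: dequeue 3; queue=[0,1,2]; order=4,3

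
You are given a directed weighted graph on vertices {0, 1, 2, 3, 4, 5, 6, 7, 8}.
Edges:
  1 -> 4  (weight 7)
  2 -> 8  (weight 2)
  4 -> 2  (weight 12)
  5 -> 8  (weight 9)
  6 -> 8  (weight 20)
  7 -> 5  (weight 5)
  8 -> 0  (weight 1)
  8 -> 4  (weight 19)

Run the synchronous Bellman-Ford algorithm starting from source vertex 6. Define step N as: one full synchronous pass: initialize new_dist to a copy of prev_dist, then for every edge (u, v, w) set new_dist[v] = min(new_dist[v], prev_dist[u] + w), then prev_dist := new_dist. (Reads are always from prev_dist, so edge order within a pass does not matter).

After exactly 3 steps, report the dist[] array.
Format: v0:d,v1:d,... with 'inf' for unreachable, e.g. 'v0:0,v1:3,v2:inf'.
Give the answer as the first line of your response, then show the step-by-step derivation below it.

v0:21,v1:inf,v2:51,v3:inf,v4:39,v5:inf,v6:0,v7:inf,v8:20

step 1: dist = v0:inf,v1:inf,v2:inf,v3:inf,v4:inf,v5:inf,v6:0,v7:inf,v8:20
step 2: dist = v0:21,v1:inf,v2:inf,v3:inf,v4:39,v5:inf,v6:0,v7:inf,v8:20
step 3: dist = v0:21,v1:inf,v2:51,v3:inf,v4:39,v5:inf,v6:0,v7:inf,v8:20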